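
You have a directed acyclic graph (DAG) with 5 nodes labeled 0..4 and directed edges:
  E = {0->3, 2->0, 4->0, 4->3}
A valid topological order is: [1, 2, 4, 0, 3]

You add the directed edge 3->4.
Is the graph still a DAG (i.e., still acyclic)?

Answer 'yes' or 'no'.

Given toposort: [1, 2, 4, 0, 3]
Position of 3: index 4; position of 4: index 2
New edge 3->4: backward (u after v in old order)
Backward edge: old toposort is now invalid. Check if this creates a cycle.
Does 4 already reach 3? Reachable from 4: [0, 3, 4]. YES -> cycle!
Still a DAG? no

Answer: no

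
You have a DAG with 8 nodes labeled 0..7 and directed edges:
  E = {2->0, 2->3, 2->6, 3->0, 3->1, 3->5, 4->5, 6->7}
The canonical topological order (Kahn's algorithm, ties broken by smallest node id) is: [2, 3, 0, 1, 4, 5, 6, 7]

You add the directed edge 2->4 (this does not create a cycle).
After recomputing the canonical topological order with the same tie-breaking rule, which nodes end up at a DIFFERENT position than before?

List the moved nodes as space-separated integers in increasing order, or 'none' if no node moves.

Answer: none

Derivation:
Old toposort: [2, 3, 0, 1, 4, 5, 6, 7]
Added edge 2->4
Recompute Kahn (smallest-id tiebreak):
  initial in-degrees: [2, 1, 0, 1, 1, 2, 1, 1]
  ready (indeg=0): [2]
  pop 2: indeg[0]->1; indeg[3]->0; indeg[4]->0; indeg[6]->0 | ready=[3, 4, 6] | order so far=[2]
  pop 3: indeg[0]->0; indeg[1]->0; indeg[5]->1 | ready=[0, 1, 4, 6] | order so far=[2, 3]
  pop 0: no out-edges | ready=[1, 4, 6] | order so far=[2, 3, 0]
  pop 1: no out-edges | ready=[4, 6] | order so far=[2, 3, 0, 1]
  pop 4: indeg[5]->0 | ready=[5, 6] | order so far=[2, 3, 0, 1, 4]
  pop 5: no out-edges | ready=[6] | order so far=[2, 3, 0, 1, 4, 5]
  pop 6: indeg[7]->0 | ready=[7] | order so far=[2, 3, 0, 1, 4, 5, 6]
  pop 7: no out-edges | ready=[] | order so far=[2, 3, 0, 1, 4, 5, 6, 7]
New canonical toposort: [2, 3, 0, 1, 4, 5, 6, 7]
Compare positions:
  Node 0: index 2 -> 2 (same)
  Node 1: index 3 -> 3 (same)
  Node 2: index 0 -> 0 (same)
  Node 3: index 1 -> 1 (same)
  Node 4: index 4 -> 4 (same)
  Node 5: index 5 -> 5 (same)
  Node 6: index 6 -> 6 (same)
  Node 7: index 7 -> 7 (same)
Nodes that changed position: none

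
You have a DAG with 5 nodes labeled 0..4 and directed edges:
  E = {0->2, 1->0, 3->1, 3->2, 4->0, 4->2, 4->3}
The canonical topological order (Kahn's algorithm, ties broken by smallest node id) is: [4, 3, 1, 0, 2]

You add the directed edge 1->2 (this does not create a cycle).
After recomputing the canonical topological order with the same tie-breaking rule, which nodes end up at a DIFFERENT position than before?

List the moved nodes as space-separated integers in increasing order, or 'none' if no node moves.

Old toposort: [4, 3, 1, 0, 2]
Added edge 1->2
Recompute Kahn (smallest-id tiebreak):
  initial in-degrees: [2, 1, 4, 1, 0]
  ready (indeg=0): [4]
  pop 4: indeg[0]->1; indeg[2]->3; indeg[3]->0 | ready=[3] | order so far=[4]
  pop 3: indeg[1]->0; indeg[2]->2 | ready=[1] | order so far=[4, 3]
  pop 1: indeg[0]->0; indeg[2]->1 | ready=[0] | order so far=[4, 3, 1]
  pop 0: indeg[2]->0 | ready=[2] | order so far=[4, 3, 1, 0]
  pop 2: no out-edges | ready=[] | order so far=[4, 3, 1, 0, 2]
New canonical toposort: [4, 3, 1, 0, 2]
Compare positions:
  Node 0: index 3 -> 3 (same)
  Node 1: index 2 -> 2 (same)
  Node 2: index 4 -> 4 (same)
  Node 3: index 1 -> 1 (same)
  Node 4: index 0 -> 0 (same)
Nodes that changed position: none

Answer: none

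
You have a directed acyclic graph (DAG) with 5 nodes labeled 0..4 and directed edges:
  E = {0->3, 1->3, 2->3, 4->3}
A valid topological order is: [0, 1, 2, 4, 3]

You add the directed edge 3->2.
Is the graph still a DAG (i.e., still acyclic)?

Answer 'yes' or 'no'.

Given toposort: [0, 1, 2, 4, 3]
Position of 3: index 4; position of 2: index 2
New edge 3->2: backward (u after v in old order)
Backward edge: old toposort is now invalid. Check if this creates a cycle.
Does 2 already reach 3? Reachable from 2: [2, 3]. YES -> cycle!
Still a DAG? no

Answer: no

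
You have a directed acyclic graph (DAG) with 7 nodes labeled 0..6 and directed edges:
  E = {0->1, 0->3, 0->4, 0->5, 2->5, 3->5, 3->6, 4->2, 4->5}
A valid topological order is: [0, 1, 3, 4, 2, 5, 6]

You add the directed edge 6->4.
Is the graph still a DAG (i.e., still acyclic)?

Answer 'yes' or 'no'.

Given toposort: [0, 1, 3, 4, 2, 5, 6]
Position of 6: index 6; position of 4: index 3
New edge 6->4: backward (u after v in old order)
Backward edge: old toposort is now invalid. Check if this creates a cycle.
Does 4 already reach 6? Reachable from 4: [2, 4, 5]. NO -> still a DAG (reorder needed).
Still a DAG? yes

Answer: yes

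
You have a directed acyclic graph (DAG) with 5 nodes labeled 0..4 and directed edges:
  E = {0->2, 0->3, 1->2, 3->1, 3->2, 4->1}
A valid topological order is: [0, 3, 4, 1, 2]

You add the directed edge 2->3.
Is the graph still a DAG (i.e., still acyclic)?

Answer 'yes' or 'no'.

Answer: no

Derivation:
Given toposort: [0, 3, 4, 1, 2]
Position of 2: index 4; position of 3: index 1
New edge 2->3: backward (u after v in old order)
Backward edge: old toposort is now invalid. Check if this creates a cycle.
Does 3 already reach 2? Reachable from 3: [1, 2, 3]. YES -> cycle!
Still a DAG? no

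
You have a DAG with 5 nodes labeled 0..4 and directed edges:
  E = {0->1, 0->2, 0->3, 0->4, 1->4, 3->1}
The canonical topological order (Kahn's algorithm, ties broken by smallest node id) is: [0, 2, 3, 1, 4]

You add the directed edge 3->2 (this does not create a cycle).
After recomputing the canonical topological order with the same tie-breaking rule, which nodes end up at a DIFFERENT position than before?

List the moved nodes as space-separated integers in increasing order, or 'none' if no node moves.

Answer: 1 2 3

Derivation:
Old toposort: [0, 2, 3, 1, 4]
Added edge 3->2
Recompute Kahn (smallest-id tiebreak):
  initial in-degrees: [0, 2, 2, 1, 2]
  ready (indeg=0): [0]
  pop 0: indeg[1]->1; indeg[2]->1; indeg[3]->0; indeg[4]->1 | ready=[3] | order so far=[0]
  pop 3: indeg[1]->0; indeg[2]->0 | ready=[1, 2] | order so far=[0, 3]
  pop 1: indeg[4]->0 | ready=[2, 4] | order so far=[0, 3, 1]
  pop 2: no out-edges | ready=[4] | order so far=[0, 3, 1, 2]
  pop 4: no out-edges | ready=[] | order so far=[0, 3, 1, 2, 4]
New canonical toposort: [0, 3, 1, 2, 4]
Compare positions:
  Node 0: index 0 -> 0 (same)
  Node 1: index 3 -> 2 (moved)
  Node 2: index 1 -> 3 (moved)
  Node 3: index 2 -> 1 (moved)
  Node 4: index 4 -> 4 (same)
Nodes that changed position: 1 2 3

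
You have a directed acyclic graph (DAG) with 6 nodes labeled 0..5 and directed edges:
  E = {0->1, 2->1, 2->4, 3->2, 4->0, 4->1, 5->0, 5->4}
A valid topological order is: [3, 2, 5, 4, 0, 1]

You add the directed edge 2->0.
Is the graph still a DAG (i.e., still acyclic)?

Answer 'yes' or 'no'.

Answer: yes

Derivation:
Given toposort: [3, 2, 5, 4, 0, 1]
Position of 2: index 1; position of 0: index 4
New edge 2->0: forward
Forward edge: respects the existing order. Still a DAG, same toposort still valid.
Still a DAG? yes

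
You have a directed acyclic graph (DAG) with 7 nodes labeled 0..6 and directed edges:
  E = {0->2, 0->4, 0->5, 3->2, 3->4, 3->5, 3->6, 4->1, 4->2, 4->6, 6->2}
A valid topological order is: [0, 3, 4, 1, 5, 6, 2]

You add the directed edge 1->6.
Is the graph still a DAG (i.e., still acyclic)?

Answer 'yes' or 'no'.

Answer: yes

Derivation:
Given toposort: [0, 3, 4, 1, 5, 6, 2]
Position of 1: index 3; position of 6: index 5
New edge 1->6: forward
Forward edge: respects the existing order. Still a DAG, same toposort still valid.
Still a DAG? yes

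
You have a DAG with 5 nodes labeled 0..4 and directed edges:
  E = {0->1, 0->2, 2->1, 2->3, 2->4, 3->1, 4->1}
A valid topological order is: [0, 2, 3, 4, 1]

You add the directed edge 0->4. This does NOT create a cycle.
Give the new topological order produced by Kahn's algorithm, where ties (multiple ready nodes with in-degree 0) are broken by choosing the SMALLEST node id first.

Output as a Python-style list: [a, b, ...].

Old toposort: [0, 2, 3, 4, 1]
Added edge: 0->4
Position of 0 (0) < position of 4 (3). Old order still valid.
Run Kahn's algorithm (break ties by smallest node id):
  initial in-degrees: [0, 4, 1, 1, 2]
  ready (indeg=0): [0]
  pop 0: indeg[1]->3; indeg[2]->0; indeg[4]->1 | ready=[2] | order so far=[0]
  pop 2: indeg[1]->2; indeg[3]->0; indeg[4]->0 | ready=[3, 4] | order so far=[0, 2]
  pop 3: indeg[1]->1 | ready=[4] | order so far=[0, 2, 3]
  pop 4: indeg[1]->0 | ready=[1] | order so far=[0, 2, 3, 4]
  pop 1: no out-edges | ready=[] | order so far=[0, 2, 3, 4, 1]
  Result: [0, 2, 3, 4, 1]

Answer: [0, 2, 3, 4, 1]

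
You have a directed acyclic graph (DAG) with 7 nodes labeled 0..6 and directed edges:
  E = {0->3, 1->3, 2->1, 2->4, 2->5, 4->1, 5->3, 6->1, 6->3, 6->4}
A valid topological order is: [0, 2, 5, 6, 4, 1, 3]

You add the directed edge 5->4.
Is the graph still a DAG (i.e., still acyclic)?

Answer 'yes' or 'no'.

Answer: yes

Derivation:
Given toposort: [0, 2, 5, 6, 4, 1, 3]
Position of 5: index 2; position of 4: index 4
New edge 5->4: forward
Forward edge: respects the existing order. Still a DAG, same toposort still valid.
Still a DAG? yes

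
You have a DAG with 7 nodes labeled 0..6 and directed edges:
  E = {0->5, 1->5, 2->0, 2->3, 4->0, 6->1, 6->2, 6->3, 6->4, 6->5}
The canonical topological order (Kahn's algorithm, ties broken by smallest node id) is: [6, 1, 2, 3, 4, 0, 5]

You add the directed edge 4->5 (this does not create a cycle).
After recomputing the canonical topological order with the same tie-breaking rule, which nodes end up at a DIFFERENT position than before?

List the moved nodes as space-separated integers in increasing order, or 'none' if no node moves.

Old toposort: [6, 1, 2, 3, 4, 0, 5]
Added edge 4->5
Recompute Kahn (smallest-id tiebreak):
  initial in-degrees: [2, 1, 1, 2, 1, 4, 0]
  ready (indeg=0): [6]
  pop 6: indeg[1]->0; indeg[2]->0; indeg[3]->1; indeg[4]->0; indeg[5]->3 | ready=[1, 2, 4] | order so far=[6]
  pop 1: indeg[5]->2 | ready=[2, 4] | order so far=[6, 1]
  pop 2: indeg[0]->1; indeg[3]->0 | ready=[3, 4] | order so far=[6, 1, 2]
  pop 3: no out-edges | ready=[4] | order so far=[6, 1, 2, 3]
  pop 4: indeg[0]->0; indeg[5]->1 | ready=[0] | order so far=[6, 1, 2, 3, 4]
  pop 0: indeg[5]->0 | ready=[5] | order so far=[6, 1, 2, 3, 4, 0]
  pop 5: no out-edges | ready=[] | order so far=[6, 1, 2, 3, 4, 0, 5]
New canonical toposort: [6, 1, 2, 3, 4, 0, 5]
Compare positions:
  Node 0: index 5 -> 5 (same)
  Node 1: index 1 -> 1 (same)
  Node 2: index 2 -> 2 (same)
  Node 3: index 3 -> 3 (same)
  Node 4: index 4 -> 4 (same)
  Node 5: index 6 -> 6 (same)
  Node 6: index 0 -> 0 (same)
Nodes that changed position: none

Answer: none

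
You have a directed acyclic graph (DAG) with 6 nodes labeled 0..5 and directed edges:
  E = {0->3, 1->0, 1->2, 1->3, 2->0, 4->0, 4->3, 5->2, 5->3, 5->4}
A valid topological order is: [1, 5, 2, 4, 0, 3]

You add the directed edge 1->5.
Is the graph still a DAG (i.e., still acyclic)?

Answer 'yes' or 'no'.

Answer: yes

Derivation:
Given toposort: [1, 5, 2, 4, 0, 3]
Position of 1: index 0; position of 5: index 1
New edge 1->5: forward
Forward edge: respects the existing order. Still a DAG, same toposort still valid.
Still a DAG? yes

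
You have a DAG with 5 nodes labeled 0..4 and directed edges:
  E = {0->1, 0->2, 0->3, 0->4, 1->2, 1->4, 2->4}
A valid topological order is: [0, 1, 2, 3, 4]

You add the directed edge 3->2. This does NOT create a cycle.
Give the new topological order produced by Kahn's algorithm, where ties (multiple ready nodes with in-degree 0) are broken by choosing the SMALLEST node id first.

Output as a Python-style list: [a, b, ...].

Old toposort: [0, 1, 2, 3, 4]
Added edge: 3->2
Position of 3 (3) > position of 2 (2). Must reorder: 3 must now come before 2.
Run Kahn's algorithm (break ties by smallest node id):
  initial in-degrees: [0, 1, 3, 1, 3]
  ready (indeg=0): [0]
  pop 0: indeg[1]->0; indeg[2]->2; indeg[3]->0; indeg[4]->2 | ready=[1, 3] | order so far=[0]
  pop 1: indeg[2]->1; indeg[4]->1 | ready=[3] | order so far=[0, 1]
  pop 3: indeg[2]->0 | ready=[2] | order so far=[0, 1, 3]
  pop 2: indeg[4]->0 | ready=[4] | order so far=[0, 1, 3, 2]
  pop 4: no out-edges | ready=[] | order so far=[0, 1, 3, 2, 4]
  Result: [0, 1, 3, 2, 4]

Answer: [0, 1, 3, 2, 4]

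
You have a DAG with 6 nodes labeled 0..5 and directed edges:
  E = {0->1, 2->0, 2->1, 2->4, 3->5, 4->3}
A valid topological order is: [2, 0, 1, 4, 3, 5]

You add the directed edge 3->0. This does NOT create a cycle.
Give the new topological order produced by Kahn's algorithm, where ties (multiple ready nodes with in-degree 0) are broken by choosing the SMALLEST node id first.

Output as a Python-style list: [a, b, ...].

Old toposort: [2, 0, 1, 4, 3, 5]
Added edge: 3->0
Position of 3 (4) > position of 0 (1). Must reorder: 3 must now come before 0.
Run Kahn's algorithm (break ties by smallest node id):
  initial in-degrees: [2, 2, 0, 1, 1, 1]
  ready (indeg=0): [2]
  pop 2: indeg[0]->1; indeg[1]->1; indeg[4]->0 | ready=[4] | order so far=[2]
  pop 4: indeg[3]->0 | ready=[3] | order so far=[2, 4]
  pop 3: indeg[0]->0; indeg[5]->0 | ready=[0, 5] | order so far=[2, 4, 3]
  pop 0: indeg[1]->0 | ready=[1, 5] | order so far=[2, 4, 3, 0]
  pop 1: no out-edges | ready=[5] | order so far=[2, 4, 3, 0, 1]
  pop 5: no out-edges | ready=[] | order so far=[2, 4, 3, 0, 1, 5]
  Result: [2, 4, 3, 0, 1, 5]

Answer: [2, 4, 3, 0, 1, 5]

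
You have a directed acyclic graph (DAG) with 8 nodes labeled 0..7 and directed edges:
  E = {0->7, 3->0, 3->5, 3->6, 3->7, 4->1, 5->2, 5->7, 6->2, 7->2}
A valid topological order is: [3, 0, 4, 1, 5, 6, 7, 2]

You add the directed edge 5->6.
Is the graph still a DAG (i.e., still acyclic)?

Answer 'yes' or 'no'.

Given toposort: [3, 0, 4, 1, 5, 6, 7, 2]
Position of 5: index 4; position of 6: index 5
New edge 5->6: forward
Forward edge: respects the existing order. Still a DAG, same toposort still valid.
Still a DAG? yes

Answer: yes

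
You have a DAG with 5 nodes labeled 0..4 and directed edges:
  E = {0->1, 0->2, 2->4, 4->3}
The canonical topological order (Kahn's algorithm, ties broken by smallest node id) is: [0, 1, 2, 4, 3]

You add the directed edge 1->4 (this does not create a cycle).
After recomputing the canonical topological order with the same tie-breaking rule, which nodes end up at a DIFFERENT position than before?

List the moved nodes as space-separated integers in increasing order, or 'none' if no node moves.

Old toposort: [0, 1, 2, 4, 3]
Added edge 1->4
Recompute Kahn (smallest-id tiebreak):
  initial in-degrees: [0, 1, 1, 1, 2]
  ready (indeg=0): [0]
  pop 0: indeg[1]->0; indeg[2]->0 | ready=[1, 2] | order so far=[0]
  pop 1: indeg[4]->1 | ready=[2] | order so far=[0, 1]
  pop 2: indeg[4]->0 | ready=[4] | order so far=[0, 1, 2]
  pop 4: indeg[3]->0 | ready=[3] | order so far=[0, 1, 2, 4]
  pop 3: no out-edges | ready=[] | order so far=[0, 1, 2, 4, 3]
New canonical toposort: [0, 1, 2, 4, 3]
Compare positions:
  Node 0: index 0 -> 0 (same)
  Node 1: index 1 -> 1 (same)
  Node 2: index 2 -> 2 (same)
  Node 3: index 4 -> 4 (same)
  Node 4: index 3 -> 3 (same)
Nodes that changed position: none

Answer: none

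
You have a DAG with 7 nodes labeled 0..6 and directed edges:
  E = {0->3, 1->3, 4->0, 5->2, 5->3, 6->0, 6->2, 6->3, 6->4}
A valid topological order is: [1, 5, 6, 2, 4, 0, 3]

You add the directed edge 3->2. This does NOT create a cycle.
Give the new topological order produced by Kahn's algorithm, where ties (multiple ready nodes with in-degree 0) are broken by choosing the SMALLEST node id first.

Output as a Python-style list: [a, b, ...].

Old toposort: [1, 5, 6, 2, 4, 0, 3]
Added edge: 3->2
Position of 3 (6) > position of 2 (3). Must reorder: 3 must now come before 2.
Run Kahn's algorithm (break ties by smallest node id):
  initial in-degrees: [2, 0, 3, 4, 1, 0, 0]
  ready (indeg=0): [1, 5, 6]
  pop 1: indeg[3]->3 | ready=[5, 6] | order so far=[1]
  pop 5: indeg[2]->2; indeg[3]->2 | ready=[6] | order so far=[1, 5]
  pop 6: indeg[0]->1; indeg[2]->1; indeg[3]->1; indeg[4]->0 | ready=[4] | order so far=[1, 5, 6]
  pop 4: indeg[0]->0 | ready=[0] | order so far=[1, 5, 6, 4]
  pop 0: indeg[3]->0 | ready=[3] | order so far=[1, 5, 6, 4, 0]
  pop 3: indeg[2]->0 | ready=[2] | order so far=[1, 5, 6, 4, 0, 3]
  pop 2: no out-edges | ready=[] | order so far=[1, 5, 6, 4, 0, 3, 2]
  Result: [1, 5, 6, 4, 0, 3, 2]

Answer: [1, 5, 6, 4, 0, 3, 2]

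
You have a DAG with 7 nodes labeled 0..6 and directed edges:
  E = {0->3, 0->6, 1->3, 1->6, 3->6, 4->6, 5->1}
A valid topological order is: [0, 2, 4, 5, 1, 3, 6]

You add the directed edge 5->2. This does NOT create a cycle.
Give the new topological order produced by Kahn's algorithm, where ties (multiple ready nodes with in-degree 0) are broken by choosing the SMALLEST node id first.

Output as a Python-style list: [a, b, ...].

Answer: [0, 4, 5, 1, 2, 3, 6]

Derivation:
Old toposort: [0, 2, 4, 5, 1, 3, 6]
Added edge: 5->2
Position of 5 (3) > position of 2 (1). Must reorder: 5 must now come before 2.
Run Kahn's algorithm (break ties by smallest node id):
  initial in-degrees: [0, 1, 1, 2, 0, 0, 4]
  ready (indeg=0): [0, 4, 5]
  pop 0: indeg[3]->1; indeg[6]->3 | ready=[4, 5] | order so far=[0]
  pop 4: indeg[6]->2 | ready=[5] | order so far=[0, 4]
  pop 5: indeg[1]->0; indeg[2]->0 | ready=[1, 2] | order so far=[0, 4, 5]
  pop 1: indeg[3]->0; indeg[6]->1 | ready=[2, 3] | order so far=[0, 4, 5, 1]
  pop 2: no out-edges | ready=[3] | order so far=[0, 4, 5, 1, 2]
  pop 3: indeg[6]->0 | ready=[6] | order so far=[0, 4, 5, 1, 2, 3]
  pop 6: no out-edges | ready=[] | order so far=[0, 4, 5, 1, 2, 3, 6]
  Result: [0, 4, 5, 1, 2, 3, 6]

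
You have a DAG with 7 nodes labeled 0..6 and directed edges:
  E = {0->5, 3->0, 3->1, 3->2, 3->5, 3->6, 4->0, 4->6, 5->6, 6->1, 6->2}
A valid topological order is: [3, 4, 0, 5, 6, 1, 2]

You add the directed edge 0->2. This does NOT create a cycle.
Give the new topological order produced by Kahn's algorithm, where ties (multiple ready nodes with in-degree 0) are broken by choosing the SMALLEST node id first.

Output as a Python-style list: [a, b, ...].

Answer: [3, 4, 0, 5, 6, 1, 2]

Derivation:
Old toposort: [3, 4, 0, 5, 6, 1, 2]
Added edge: 0->2
Position of 0 (2) < position of 2 (6). Old order still valid.
Run Kahn's algorithm (break ties by smallest node id):
  initial in-degrees: [2, 2, 3, 0, 0, 2, 3]
  ready (indeg=0): [3, 4]
  pop 3: indeg[0]->1; indeg[1]->1; indeg[2]->2; indeg[5]->1; indeg[6]->2 | ready=[4] | order so far=[3]
  pop 4: indeg[0]->0; indeg[6]->1 | ready=[0] | order so far=[3, 4]
  pop 0: indeg[2]->1; indeg[5]->0 | ready=[5] | order so far=[3, 4, 0]
  pop 5: indeg[6]->0 | ready=[6] | order so far=[3, 4, 0, 5]
  pop 6: indeg[1]->0; indeg[2]->0 | ready=[1, 2] | order so far=[3, 4, 0, 5, 6]
  pop 1: no out-edges | ready=[2] | order so far=[3, 4, 0, 5, 6, 1]
  pop 2: no out-edges | ready=[] | order so far=[3, 4, 0, 5, 6, 1, 2]
  Result: [3, 4, 0, 5, 6, 1, 2]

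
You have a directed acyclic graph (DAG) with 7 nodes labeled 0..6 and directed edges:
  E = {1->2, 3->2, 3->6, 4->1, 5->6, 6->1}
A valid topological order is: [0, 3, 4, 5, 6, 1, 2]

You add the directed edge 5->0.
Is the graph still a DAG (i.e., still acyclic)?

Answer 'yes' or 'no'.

Given toposort: [0, 3, 4, 5, 6, 1, 2]
Position of 5: index 3; position of 0: index 0
New edge 5->0: backward (u after v in old order)
Backward edge: old toposort is now invalid. Check if this creates a cycle.
Does 0 already reach 5? Reachable from 0: [0]. NO -> still a DAG (reorder needed).
Still a DAG? yes

Answer: yes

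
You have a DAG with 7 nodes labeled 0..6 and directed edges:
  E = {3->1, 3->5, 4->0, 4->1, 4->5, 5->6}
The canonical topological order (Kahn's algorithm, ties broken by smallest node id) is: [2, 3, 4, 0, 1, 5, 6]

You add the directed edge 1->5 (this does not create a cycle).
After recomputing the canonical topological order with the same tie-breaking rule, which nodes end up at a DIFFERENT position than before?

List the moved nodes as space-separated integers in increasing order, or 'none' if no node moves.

Old toposort: [2, 3, 4, 0, 1, 5, 6]
Added edge 1->5
Recompute Kahn (smallest-id tiebreak):
  initial in-degrees: [1, 2, 0, 0, 0, 3, 1]
  ready (indeg=0): [2, 3, 4]
  pop 2: no out-edges | ready=[3, 4] | order so far=[2]
  pop 3: indeg[1]->1; indeg[5]->2 | ready=[4] | order so far=[2, 3]
  pop 4: indeg[0]->0; indeg[1]->0; indeg[5]->1 | ready=[0, 1] | order so far=[2, 3, 4]
  pop 0: no out-edges | ready=[1] | order so far=[2, 3, 4, 0]
  pop 1: indeg[5]->0 | ready=[5] | order so far=[2, 3, 4, 0, 1]
  pop 5: indeg[6]->0 | ready=[6] | order so far=[2, 3, 4, 0, 1, 5]
  pop 6: no out-edges | ready=[] | order so far=[2, 3, 4, 0, 1, 5, 6]
New canonical toposort: [2, 3, 4, 0, 1, 5, 6]
Compare positions:
  Node 0: index 3 -> 3 (same)
  Node 1: index 4 -> 4 (same)
  Node 2: index 0 -> 0 (same)
  Node 3: index 1 -> 1 (same)
  Node 4: index 2 -> 2 (same)
  Node 5: index 5 -> 5 (same)
  Node 6: index 6 -> 6 (same)
Nodes that changed position: none

Answer: none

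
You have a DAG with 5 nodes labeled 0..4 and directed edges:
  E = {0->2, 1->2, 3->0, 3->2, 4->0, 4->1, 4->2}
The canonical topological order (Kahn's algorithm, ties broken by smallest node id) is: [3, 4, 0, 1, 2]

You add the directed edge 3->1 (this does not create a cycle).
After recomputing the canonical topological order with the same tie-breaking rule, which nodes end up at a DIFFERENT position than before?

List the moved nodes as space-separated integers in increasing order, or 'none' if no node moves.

Answer: none

Derivation:
Old toposort: [3, 4, 0, 1, 2]
Added edge 3->1
Recompute Kahn (smallest-id tiebreak):
  initial in-degrees: [2, 2, 4, 0, 0]
  ready (indeg=0): [3, 4]
  pop 3: indeg[0]->1; indeg[1]->1; indeg[2]->3 | ready=[4] | order so far=[3]
  pop 4: indeg[0]->0; indeg[1]->0; indeg[2]->2 | ready=[0, 1] | order so far=[3, 4]
  pop 0: indeg[2]->1 | ready=[1] | order so far=[3, 4, 0]
  pop 1: indeg[2]->0 | ready=[2] | order so far=[3, 4, 0, 1]
  pop 2: no out-edges | ready=[] | order so far=[3, 4, 0, 1, 2]
New canonical toposort: [3, 4, 0, 1, 2]
Compare positions:
  Node 0: index 2 -> 2 (same)
  Node 1: index 3 -> 3 (same)
  Node 2: index 4 -> 4 (same)
  Node 3: index 0 -> 0 (same)
  Node 4: index 1 -> 1 (same)
Nodes that changed position: none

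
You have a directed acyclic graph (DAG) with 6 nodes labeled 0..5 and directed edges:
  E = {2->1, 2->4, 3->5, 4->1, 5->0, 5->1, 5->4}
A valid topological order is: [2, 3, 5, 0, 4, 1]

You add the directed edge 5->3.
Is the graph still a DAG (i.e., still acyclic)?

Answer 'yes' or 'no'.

Given toposort: [2, 3, 5, 0, 4, 1]
Position of 5: index 2; position of 3: index 1
New edge 5->3: backward (u after v in old order)
Backward edge: old toposort is now invalid. Check if this creates a cycle.
Does 3 already reach 5? Reachable from 3: [0, 1, 3, 4, 5]. YES -> cycle!
Still a DAG? no

Answer: no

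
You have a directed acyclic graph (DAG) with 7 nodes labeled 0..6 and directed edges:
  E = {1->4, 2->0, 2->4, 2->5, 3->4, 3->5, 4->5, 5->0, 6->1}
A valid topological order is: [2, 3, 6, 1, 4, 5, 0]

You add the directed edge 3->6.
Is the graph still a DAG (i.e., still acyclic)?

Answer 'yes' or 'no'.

Given toposort: [2, 3, 6, 1, 4, 5, 0]
Position of 3: index 1; position of 6: index 2
New edge 3->6: forward
Forward edge: respects the existing order. Still a DAG, same toposort still valid.
Still a DAG? yes

Answer: yes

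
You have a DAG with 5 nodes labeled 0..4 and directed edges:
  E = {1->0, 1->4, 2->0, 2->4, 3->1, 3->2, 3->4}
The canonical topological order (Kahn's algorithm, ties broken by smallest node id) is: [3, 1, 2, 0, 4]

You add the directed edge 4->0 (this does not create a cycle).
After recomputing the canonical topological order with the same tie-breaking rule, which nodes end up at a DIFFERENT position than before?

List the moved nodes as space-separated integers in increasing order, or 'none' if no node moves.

Old toposort: [3, 1, 2, 0, 4]
Added edge 4->0
Recompute Kahn (smallest-id tiebreak):
  initial in-degrees: [3, 1, 1, 0, 3]
  ready (indeg=0): [3]
  pop 3: indeg[1]->0; indeg[2]->0; indeg[4]->2 | ready=[1, 2] | order so far=[3]
  pop 1: indeg[0]->2; indeg[4]->1 | ready=[2] | order so far=[3, 1]
  pop 2: indeg[0]->1; indeg[4]->0 | ready=[4] | order so far=[3, 1, 2]
  pop 4: indeg[0]->0 | ready=[0] | order so far=[3, 1, 2, 4]
  pop 0: no out-edges | ready=[] | order so far=[3, 1, 2, 4, 0]
New canonical toposort: [3, 1, 2, 4, 0]
Compare positions:
  Node 0: index 3 -> 4 (moved)
  Node 1: index 1 -> 1 (same)
  Node 2: index 2 -> 2 (same)
  Node 3: index 0 -> 0 (same)
  Node 4: index 4 -> 3 (moved)
Nodes that changed position: 0 4

Answer: 0 4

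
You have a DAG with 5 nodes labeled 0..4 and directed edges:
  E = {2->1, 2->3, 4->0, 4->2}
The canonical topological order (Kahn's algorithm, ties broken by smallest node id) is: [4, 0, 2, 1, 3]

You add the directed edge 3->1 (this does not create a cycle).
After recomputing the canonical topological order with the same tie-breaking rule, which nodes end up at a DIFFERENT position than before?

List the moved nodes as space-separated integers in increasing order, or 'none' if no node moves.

Answer: 1 3

Derivation:
Old toposort: [4, 0, 2, 1, 3]
Added edge 3->1
Recompute Kahn (smallest-id tiebreak):
  initial in-degrees: [1, 2, 1, 1, 0]
  ready (indeg=0): [4]
  pop 4: indeg[0]->0; indeg[2]->0 | ready=[0, 2] | order so far=[4]
  pop 0: no out-edges | ready=[2] | order so far=[4, 0]
  pop 2: indeg[1]->1; indeg[3]->0 | ready=[3] | order so far=[4, 0, 2]
  pop 3: indeg[1]->0 | ready=[1] | order so far=[4, 0, 2, 3]
  pop 1: no out-edges | ready=[] | order so far=[4, 0, 2, 3, 1]
New canonical toposort: [4, 0, 2, 3, 1]
Compare positions:
  Node 0: index 1 -> 1 (same)
  Node 1: index 3 -> 4 (moved)
  Node 2: index 2 -> 2 (same)
  Node 3: index 4 -> 3 (moved)
  Node 4: index 0 -> 0 (same)
Nodes that changed position: 1 3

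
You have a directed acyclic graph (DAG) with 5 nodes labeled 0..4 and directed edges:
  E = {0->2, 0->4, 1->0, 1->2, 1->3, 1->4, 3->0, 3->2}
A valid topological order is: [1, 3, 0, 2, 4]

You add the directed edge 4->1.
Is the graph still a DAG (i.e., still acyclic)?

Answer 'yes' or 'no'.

Answer: no

Derivation:
Given toposort: [1, 3, 0, 2, 4]
Position of 4: index 4; position of 1: index 0
New edge 4->1: backward (u after v in old order)
Backward edge: old toposort is now invalid. Check if this creates a cycle.
Does 1 already reach 4? Reachable from 1: [0, 1, 2, 3, 4]. YES -> cycle!
Still a DAG? no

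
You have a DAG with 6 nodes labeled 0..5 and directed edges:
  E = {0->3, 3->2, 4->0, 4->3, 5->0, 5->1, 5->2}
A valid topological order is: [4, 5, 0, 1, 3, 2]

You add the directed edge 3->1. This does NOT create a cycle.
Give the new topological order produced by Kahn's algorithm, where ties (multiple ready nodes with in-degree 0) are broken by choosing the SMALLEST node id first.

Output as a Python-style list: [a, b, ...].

Old toposort: [4, 5, 0, 1, 3, 2]
Added edge: 3->1
Position of 3 (4) > position of 1 (3). Must reorder: 3 must now come before 1.
Run Kahn's algorithm (break ties by smallest node id):
  initial in-degrees: [2, 2, 2, 2, 0, 0]
  ready (indeg=0): [4, 5]
  pop 4: indeg[0]->1; indeg[3]->1 | ready=[5] | order so far=[4]
  pop 5: indeg[0]->0; indeg[1]->1; indeg[2]->1 | ready=[0] | order so far=[4, 5]
  pop 0: indeg[3]->0 | ready=[3] | order so far=[4, 5, 0]
  pop 3: indeg[1]->0; indeg[2]->0 | ready=[1, 2] | order so far=[4, 5, 0, 3]
  pop 1: no out-edges | ready=[2] | order so far=[4, 5, 0, 3, 1]
  pop 2: no out-edges | ready=[] | order so far=[4, 5, 0, 3, 1, 2]
  Result: [4, 5, 0, 3, 1, 2]

Answer: [4, 5, 0, 3, 1, 2]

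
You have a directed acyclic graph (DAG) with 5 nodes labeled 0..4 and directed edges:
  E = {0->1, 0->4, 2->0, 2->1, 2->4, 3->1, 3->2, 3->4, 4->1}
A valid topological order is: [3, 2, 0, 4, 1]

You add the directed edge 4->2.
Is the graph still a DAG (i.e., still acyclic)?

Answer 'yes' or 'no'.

Given toposort: [3, 2, 0, 4, 1]
Position of 4: index 3; position of 2: index 1
New edge 4->2: backward (u after v in old order)
Backward edge: old toposort is now invalid. Check if this creates a cycle.
Does 2 already reach 4? Reachable from 2: [0, 1, 2, 4]. YES -> cycle!
Still a DAG? no

Answer: no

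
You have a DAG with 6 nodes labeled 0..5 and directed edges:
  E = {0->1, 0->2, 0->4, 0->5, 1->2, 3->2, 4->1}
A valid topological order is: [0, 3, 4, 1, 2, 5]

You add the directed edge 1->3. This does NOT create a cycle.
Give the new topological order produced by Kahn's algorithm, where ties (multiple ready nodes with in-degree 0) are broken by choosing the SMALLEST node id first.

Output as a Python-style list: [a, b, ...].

Answer: [0, 4, 1, 3, 2, 5]

Derivation:
Old toposort: [0, 3, 4, 1, 2, 5]
Added edge: 1->3
Position of 1 (3) > position of 3 (1). Must reorder: 1 must now come before 3.
Run Kahn's algorithm (break ties by smallest node id):
  initial in-degrees: [0, 2, 3, 1, 1, 1]
  ready (indeg=0): [0]
  pop 0: indeg[1]->1; indeg[2]->2; indeg[4]->0; indeg[5]->0 | ready=[4, 5] | order so far=[0]
  pop 4: indeg[1]->0 | ready=[1, 5] | order so far=[0, 4]
  pop 1: indeg[2]->1; indeg[3]->0 | ready=[3, 5] | order so far=[0, 4, 1]
  pop 3: indeg[2]->0 | ready=[2, 5] | order so far=[0, 4, 1, 3]
  pop 2: no out-edges | ready=[5] | order so far=[0, 4, 1, 3, 2]
  pop 5: no out-edges | ready=[] | order so far=[0, 4, 1, 3, 2, 5]
  Result: [0, 4, 1, 3, 2, 5]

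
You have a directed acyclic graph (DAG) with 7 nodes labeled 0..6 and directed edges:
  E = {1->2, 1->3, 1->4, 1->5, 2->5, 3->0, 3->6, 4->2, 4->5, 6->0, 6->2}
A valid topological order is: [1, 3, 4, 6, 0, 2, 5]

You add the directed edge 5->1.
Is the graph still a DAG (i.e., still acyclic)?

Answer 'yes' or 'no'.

Given toposort: [1, 3, 4, 6, 0, 2, 5]
Position of 5: index 6; position of 1: index 0
New edge 5->1: backward (u after v in old order)
Backward edge: old toposort is now invalid. Check if this creates a cycle.
Does 1 already reach 5? Reachable from 1: [0, 1, 2, 3, 4, 5, 6]. YES -> cycle!
Still a DAG? no

Answer: no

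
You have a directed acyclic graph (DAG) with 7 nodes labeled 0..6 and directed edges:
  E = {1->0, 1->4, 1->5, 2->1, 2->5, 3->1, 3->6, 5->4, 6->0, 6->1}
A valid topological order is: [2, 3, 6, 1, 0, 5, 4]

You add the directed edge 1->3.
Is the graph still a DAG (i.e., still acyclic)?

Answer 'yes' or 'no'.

Given toposort: [2, 3, 6, 1, 0, 5, 4]
Position of 1: index 3; position of 3: index 1
New edge 1->3: backward (u after v in old order)
Backward edge: old toposort is now invalid. Check if this creates a cycle.
Does 3 already reach 1? Reachable from 3: [0, 1, 3, 4, 5, 6]. YES -> cycle!
Still a DAG? no

Answer: no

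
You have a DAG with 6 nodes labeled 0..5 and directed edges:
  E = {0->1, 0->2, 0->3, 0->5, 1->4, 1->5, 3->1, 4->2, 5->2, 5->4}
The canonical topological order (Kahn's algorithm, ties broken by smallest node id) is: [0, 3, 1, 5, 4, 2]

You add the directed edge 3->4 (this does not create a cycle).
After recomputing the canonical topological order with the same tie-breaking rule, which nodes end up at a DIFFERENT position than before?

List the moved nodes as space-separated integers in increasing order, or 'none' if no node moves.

Answer: none

Derivation:
Old toposort: [0, 3, 1, 5, 4, 2]
Added edge 3->4
Recompute Kahn (smallest-id tiebreak):
  initial in-degrees: [0, 2, 3, 1, 3, 2]
  ready (indeg=0): [0]
  pop 0: indeg[1]->1; indeg[2]->2; indeg[3]->0; indeg[5]->1 | ready=[3] | order so far=[0]
  pop 3: indeg[1]->0; indeg[4]->2 | ready=[1] | order so far=[0, 3]
  pop 1: indeg[4]->1; indeg[5]->0 | ready=[5] | order so far=[0, 3, 1]
  pop 5: indeg[2]->1; indeg[4]->0 | ready=[4] | order so far=[0, 3, 1, 5]
  pop 4: indeg[2]->0 | ready=[2] | order so far=[0, 3, 1, 5, 4]
  pop 2: no out-edges | ready=[] | order so far=[0, 3, 1, 5, 4, 2]
New canonical toposort: [0, 3, 1, 5, 4, 2]
Compare positions:
  Node 0: index 0 -> 0 (same)
  Node 1: index 2 -> 2 (same)
  Node 2: index 5 -> 5 (same)
  Node 3: index 1 -> 1 (same)
  Node 4: index 4 -> 4 (same)
  Node 5: index 3 -> 3 (same)
Nodes that changed position: none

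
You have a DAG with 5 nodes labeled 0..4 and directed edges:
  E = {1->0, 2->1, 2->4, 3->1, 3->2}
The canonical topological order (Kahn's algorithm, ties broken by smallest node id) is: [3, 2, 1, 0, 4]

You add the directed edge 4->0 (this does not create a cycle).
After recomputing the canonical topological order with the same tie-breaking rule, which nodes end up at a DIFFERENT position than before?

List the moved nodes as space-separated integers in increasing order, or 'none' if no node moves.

Old toposort: [3, 2, 1, 0, 4]
Added edge 4->0
Recompute Kahn (smallest-id tiebreak):
  initial in-degrees: [2, 2, 1, 0, 1]
  ready (indeg=0): [3]
  pop 3: indeg[1]->1; indeg[2]->0 | ready=[2] | order so far=[3]
  pop 2: indeg[1]->0; indeg[4]->0 | ready=[1, 4] | order so far=[3, 2]
  pop 1: indeg[0]->1 | ready=[4] | order so far=[3, 2, 1]
  pop 4: indeg[0]->0 | ready=[0] | order so far=[3, 2, 1, 4]
  pop 0: no out-edges | ready=[] | order so far=[3, 2, 1, 4, 0]
New canonical toposort: [3, 2, 1, 4, 0]
Compare positions:
  Node 0: index 3 -> 4 (moved)
  Node 1: index 2 -> 2 (same)
  Node 2: index 1 -> 1 (same)
  Node 3: index 0 -> 0 (same)
  Node 4: index 4 -> 3 (moved)
Nodes that changed position: 0 4

Answer: 0 4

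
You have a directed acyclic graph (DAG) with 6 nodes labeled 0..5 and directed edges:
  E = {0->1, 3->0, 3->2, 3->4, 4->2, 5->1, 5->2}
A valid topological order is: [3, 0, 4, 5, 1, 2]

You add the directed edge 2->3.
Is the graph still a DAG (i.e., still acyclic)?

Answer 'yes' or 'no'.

Given toposort: [3, 0, 4, 5, 1, 2]
Position of 2: index 5; position of 3: index 0
New edge 2->3: backward (u after v in old order)
Backward edge: old toposort is now invalid. Check if this creates a cycle.
Does 3 already reach 2? Reachable from 3: [0, 1, 2, 3, 4]. YES -> cycle!
Still a DAG? no

Answer: no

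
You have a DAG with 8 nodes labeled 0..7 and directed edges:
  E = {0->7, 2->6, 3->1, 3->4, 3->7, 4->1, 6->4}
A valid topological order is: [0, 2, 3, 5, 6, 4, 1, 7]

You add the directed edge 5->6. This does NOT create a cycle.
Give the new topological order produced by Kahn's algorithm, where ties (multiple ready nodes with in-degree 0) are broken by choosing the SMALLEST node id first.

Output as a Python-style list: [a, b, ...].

Old toposort: [0, 2, 3, 5, 6, 4, 1, 7]
Added edge: 5->6
Position of 5 (3) < position of 6 (4). Old order still valid.
Run Kahn's algorithm (break ties by smallest node id):
  initial in-degrees: [0, 2, 0, 0, 2, 0, 2, 2]
  ready (indeg=0): [0, 2, 3, 5]
  pop 0: indeg[7]->1 | ready=[2, 3, 5] | order so far=[0]
  pop 2: indeg[6]->1 | ready=[3, 5] | order so far=[0, 2]
  pop 3: indeg[1]->1; indeg[4]->1; indeg[7]->0 | ready=[5, 7] | order so far=[0, 2, 3]
  pop 5: indeg[6]->0 | ready=[6, 7] | order so far=[0, 2, 3, 5]
  pop 6: indeg[4]->0 | ready=[4, 7] | order so far=[0, 2, 3, 5, 6]
  pop 4: indeg[1]->0 | ready=[1, 7] | order so far=[0, 2, 3, 5, 6, 4]
  pop 1: no out-edges | ready=[7] | order so far=[0, 2, 3, 5, 6, 4, 1]
  pop 7: no out-edges | ready=[] | order so far=[0, 2, 3, 5, 6, 4, 1, 7]
  Result: [0, 2, 3, 5, 6, 4, 1, 7]

Answer: [0, 2, 3, 5, 6, 4, 1, 7]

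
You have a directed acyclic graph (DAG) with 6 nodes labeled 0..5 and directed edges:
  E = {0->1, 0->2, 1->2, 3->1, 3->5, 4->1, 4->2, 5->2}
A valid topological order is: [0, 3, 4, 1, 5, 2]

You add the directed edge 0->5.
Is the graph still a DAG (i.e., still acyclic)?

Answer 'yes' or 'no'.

Answer: yes

Derivation:
Given toposort: [0, 3, 4, 1, 5, 2]
Position of 0: index 0; position of 5: index 4
New edge 0->5: forward
Forward edge: respects the existing order. Still a DAG, same toposort still valid.
Still a DAG? yes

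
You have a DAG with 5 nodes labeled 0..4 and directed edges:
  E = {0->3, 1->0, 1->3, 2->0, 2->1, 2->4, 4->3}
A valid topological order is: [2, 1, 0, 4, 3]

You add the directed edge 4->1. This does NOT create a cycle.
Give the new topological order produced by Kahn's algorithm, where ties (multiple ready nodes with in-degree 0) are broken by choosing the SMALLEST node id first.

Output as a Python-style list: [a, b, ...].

Old toposort: [2, 1, 0, 4, 3]
Added edge: 4->1
Position of 4 (3) > position of 1 (1). Must reorder: 4 must now come before 1.
Run Kahn's algorithm (break ties by smallest node id):
  initial in-degrees: [2, 2, 0, 3, 1]
  ready (indeg=0): [2]
  pop 2: indeg[0]->1; indeg[1]->1; indeg[4]->0 | ready=[4] | order so far=[2]
  pop 4: indeg[1]->0; indeg[3]->2 | ready=[1] | order so far=[2, 4]
  pop 1: indeg[0]->0; indeg[3]->1 | ready=[0] | order so far=[2, 4, 1]
  pop 0: indeg[3]->0 | ready=[3] | order so far=[2, 4, 1, 0]
  pop 3: no out-edges | ready=[] | order so far=[2, 4, 1, 0, 3]
  Result: [2, 4, 1, 0, 3]

Answer: [2, 4, 1, 0, 3]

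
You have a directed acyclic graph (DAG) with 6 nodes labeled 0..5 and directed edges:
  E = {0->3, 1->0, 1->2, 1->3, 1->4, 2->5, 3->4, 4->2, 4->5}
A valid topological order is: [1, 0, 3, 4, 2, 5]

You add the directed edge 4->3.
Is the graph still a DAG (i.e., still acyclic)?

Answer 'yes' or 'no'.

Given toposort: [1, 0, 3, 4, 2, 5]
Position of 4: index 3; position of 3: index 2
New edge 4->3: backward (u after v in old order)
Backward edge: old toposort is now invalid. Check if this creates a cycle.
Does 3 already reach 4? Reachable from 3: [2, 3, 4, 5]. YES -> cycle!
Still a DAG? no

Answer: no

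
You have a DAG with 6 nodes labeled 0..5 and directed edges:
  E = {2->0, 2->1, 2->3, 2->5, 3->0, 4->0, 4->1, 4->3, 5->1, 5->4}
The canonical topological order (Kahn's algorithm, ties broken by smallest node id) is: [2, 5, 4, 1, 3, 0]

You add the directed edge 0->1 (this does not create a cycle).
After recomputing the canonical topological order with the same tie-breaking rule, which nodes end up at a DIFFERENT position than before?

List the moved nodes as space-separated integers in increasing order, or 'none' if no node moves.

Answer: 0 1 3

Derivation:
Old toposort: [2, 5, 4, 1, 3, 0]
Added edge 0->1
Recompute Kahn (smallest-id tiebreak):
  initial in-degrees: [3, 4, 0, 2, 1, 1]
  ready (indeg=0): [2]
  pop 2: indeg[0]->2; indeg[1]->3; indeg[3]->1; indeg[5]->0 | ready=[5] | order so far=[2]
  pop 5: indeg[1]->2; indeg[4]->0 | ready=[4] | order so far=[2, 5]
  pop 4: indeg[0]->1; indeg[1]->1; indeg[3]->0 | ready=[3] | order so far=[2, 5, 4]
  pop 3: indeg[0]->0 | ready=[0] | order so far=[2, 5, 4, 3]
  pop 0: indeg[1]->0 | ready=[1] | order so far=[2, 5, 4, 3, 0]
  pop 1: no out-edges | ready=[] | order so far=[2, 5, 4, 3, 0, 1]
New canonical toposort: [2, 5, 4, 3, 0, 1]
Compare positions:
  Node 0: index 5 -> 4 (moved)
  Node 1: index 3 -> 5 (moved)
  Node 2: index 0 -> 0 (same)
  Node 3: index 4 -> 3 (moved)
  Node 4: index 2 -> 2 (same)
  Node 5: index 1 -> 1 (same)
Nodes that changed position: 0 1 3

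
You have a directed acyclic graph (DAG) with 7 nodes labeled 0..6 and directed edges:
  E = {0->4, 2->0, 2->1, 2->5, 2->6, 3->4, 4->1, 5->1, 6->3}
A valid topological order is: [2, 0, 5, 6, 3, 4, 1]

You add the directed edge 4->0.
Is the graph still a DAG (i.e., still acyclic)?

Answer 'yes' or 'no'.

Answer: no

Derivation:
Given toposort: [2, 0, 5, 6, 3, 4, 1]
Position of 4: index 5; position of 0: index 1
New edge 4->0: backward (u after v in old order)
Backward edge: old toposort is now invalid. Check if this creates a cycle.
Does 0 already reach 4? Reachable from 0: [0, 1, 4]. YES -> cycle!
Still a DAG? no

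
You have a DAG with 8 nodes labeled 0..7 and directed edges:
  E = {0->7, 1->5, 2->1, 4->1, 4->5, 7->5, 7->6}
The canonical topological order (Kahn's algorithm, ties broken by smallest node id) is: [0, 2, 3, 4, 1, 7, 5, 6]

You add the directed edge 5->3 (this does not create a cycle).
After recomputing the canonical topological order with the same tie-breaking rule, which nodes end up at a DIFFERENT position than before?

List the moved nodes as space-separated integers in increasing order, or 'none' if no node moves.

Old toposort: [0, 2, 3, 4, 1, 7, 5, 6]
Added edge 5->3
Recompute Kahn (smallest-id tiebreak):
  initial in-degrees: [0, 2, 0, 1, 0, 3, 1, 1]
  ready (indeg=0): [0, 2, 4]
  pop 0: indeg[7]->0 | ready=[2, 4, 7] | order so far=[0]
  pop 2: indeg[1]->1 | ready=[4, 7] | order so far=[0, 2]
  pop 4: indeg[1]->0; indeg[5]->2 | ready=[1, 7] | order so far=[0, 2, 4]
  pop 1: indeg[5]->1 | ready=[7] | order so far=[0, 2, 4, 1]
  pop 7: indeg[5]->0; indeg[6]->0 | ready=[5, 6] | order so far=[0, 2, 4, 1, 7]
  pop 5: indeg[3]->0 | ready=[3, 6] | order so far=[0, 2, 4, 1, 7, 5]
  pop 3: no out-edges | ready=[6] | order so far=[0, 2, 4, 1, 7, 5, 3]
  pop 6: no out-edges | ready=[] | order so far=[0, 2, 4, 1, 7, 5, 3, 6]
New canonical toposort: [0, 2, 4, 1, 7, 5, 3, 6]
Compare positions:
  Node 0: index 0 -> 0 (same)
  Node 1: index 4 -> 3 (moved)
  Node 2: index 1 -> 1 (same)
  Node 3: index 2 -> 6 (moved)
  Node 4: index 3 -> 2 (moved)
  Node 5: index 6 -> 5 (moved)
  Node 6: index 7 -> 7 (same)
  Node 7: index 5 -> 4 (moved)
Nodes that changed position: 1 3 4 5 7

Answer: 1 3 4 5 7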